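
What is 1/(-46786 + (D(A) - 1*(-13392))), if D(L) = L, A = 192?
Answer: -1/33202 ≈ -3.0119e-5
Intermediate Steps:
1/(-46786 + (D(A) - 1*(-13392))) = 1/(-46786 + (192 - 1*(-13392))) = 1/(-46786 + (192 + 13392)) = 1/(-46786 + 13584) = 1/(-33202) = -1/33202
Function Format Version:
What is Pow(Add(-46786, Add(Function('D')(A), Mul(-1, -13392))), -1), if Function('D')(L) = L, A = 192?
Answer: Rational(-1, 33202) ≈ -3.0119e-5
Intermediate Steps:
Pow(Add(-46786, Add(Function('D')(A), Mul(-1, -13392))), -1) = Pow(Add(-46786, Add(192, Mul(-1, -13392))), -1) = Pow(Add(-46786, Add(192, 13392)), -1) = Pow(Add(-46786, 13584), -1) = Pow(-33202, -1) = Rational(-1, 33202)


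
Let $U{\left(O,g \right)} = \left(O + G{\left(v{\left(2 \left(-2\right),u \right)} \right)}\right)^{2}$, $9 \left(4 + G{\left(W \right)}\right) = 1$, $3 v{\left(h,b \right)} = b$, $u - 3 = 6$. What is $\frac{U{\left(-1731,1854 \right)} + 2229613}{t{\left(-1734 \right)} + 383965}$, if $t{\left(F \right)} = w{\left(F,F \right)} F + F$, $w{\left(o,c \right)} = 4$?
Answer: $\frac{424395649}{30398895} \approx 13.961$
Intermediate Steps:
$u = 9$ ($u = 3 + 6 = 9$)
$v{\left(h,b \right)} = \frac{b}{3}$
$G{\left(W \right)} = - \frac{35}{9}$ ($G{\left(W \right)} = -4 + \frac{1}{9} \cdot 1 = -4 + \frac{1}{9} = - \frac{35}{9}$)
$t{\left(F \right)} = 5 F$ ($t{\left(F \right)} = 4 F + F = 5 F$)
$U{\left(O,g \right)} = \left(- \frac{35}{9} + O\right)^{2}$ ($U{\left(O,g \right)} = \left(O - \frac{35}{9}\right)^{2} = \left(- \frac{35}{9} + O\right)^{2}$)
$\frac{U{\left(-1731,1854 \right)} + 2229613}{t{\left(-1734 \right)} + 383965} = \frac{\frac{\left(-35 + 9 \left(-1731\right)\right)^{2}}{81} + 2229613}{5 \left(-1734\right) + 383965} = \frac{\frac{\left(-35 - 15579\right)^{2}}{81} + 2229613}{-8670 + 383965} = \frac{\frac{\left(-15614\right)^{2}}{81} + 2229613}{375295} = \left(\frac{1}{81} \cdot 243796996 + 2229613\right) \frac{1}{375295} = \left(\frac{243796996}{81} + 2229613\right) \frac{1}{375295} = \frac{424395649}{81} \cdot \frac{1}{375295} = \frac{424395649}{30398895}$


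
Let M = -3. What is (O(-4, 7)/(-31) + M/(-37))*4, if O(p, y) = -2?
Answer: 668/1147 ≈ 0.58239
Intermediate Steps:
(O(-4, 7)/(-31) + M/(-37))*4 = (-2/(-31) - 3/(-37))*4 = (-2*(-1/31) - 3*(-1/37))*4 = (2/31 + 3/37)*4 = (167/1147)*4 = 668/1147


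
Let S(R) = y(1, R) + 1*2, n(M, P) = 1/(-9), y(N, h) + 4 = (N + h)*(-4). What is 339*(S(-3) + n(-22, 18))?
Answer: 5989/3 ≈ 1996.3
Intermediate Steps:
y(N, h) = -4 - 4*N - 4*h (y(N, h) = -4 + (N + h)*(-4) = -4 + (-4*N - 4*h) = -4 - 4*N - 4*h)
n(M, P) = -⅑
S(R) = -6 - 4*R (S(R) = (-4 - 4*1 - 4*R) + 1*2 = (-4 - 4 - 4*R) + 2 = (-8 - 4*R) + 2 = -6 - 4*R)
339*(S(-3) + n(-22, 18)) = 339*((-6 - 4*(-3)) - ⅑) = 339*((-6 + 12) - ⅑) = 339*(6 - ⅑) = 339*(53/9) = 5989/3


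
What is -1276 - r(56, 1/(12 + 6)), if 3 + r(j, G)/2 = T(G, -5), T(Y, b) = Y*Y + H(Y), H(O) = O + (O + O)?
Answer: -205795/162 ≈ -1270.3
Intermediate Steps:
H(O) = 3*O (H(O) = O + 2*O = 3*O)
T(Y, b) = Y**2 + 3*Y (T(Y, b) = Y*Y + 3*Y = Y**2 + 3*Y)
r(j, G) = -6 + 2*G*(3 + G) (r(j, G) = -6 + 2*(G*(3 + G)) = -6 + 2*G*(3 + G))
-1276 - r(56, 1/(12 + 6)) = -1276 - (-6 + 2*(1/(12 + 6))**2 + 6/(12 + 6)) = -1276 - (-6 + 2*(1/18)**2 + 6/18) = -1276 - (-6 + 2*(1/18)**2 + 6*(1/18)) = -1276 - (-6 + 2*(1/324) + 1/3) = -1276 - (-6 + 1/162 + 1/3) = -1276 - 1*(-917/162) = -1276 + 917/162 = -205795/162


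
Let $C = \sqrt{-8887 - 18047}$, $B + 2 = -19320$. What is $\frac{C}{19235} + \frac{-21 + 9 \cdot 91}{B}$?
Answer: $- \frac{399}{9661} + \frac{67 i \sqrt{6}}{19235} \approx -0.0413 + 0.0085322 i$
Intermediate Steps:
$B = -19322$ ($B = -2 - 19320 = -19322$)
$C = 67 i \sqrt{6}$ ($C = \sqrt{-26934} = 67 i \sqrt{6} \approx 164.12 i$)
$\frac{C}{19235} + \frac{-21 + 9 \cdot 91}{B} = \frac{67 i \sqrt{6}}{19235} + \frac{-21 + 9 \cdot 91}{-19322} = 67 i \sqrt{6} \cdot \frac{1}{19235} + \left(-21 + 819\right) \left(- \frac{1}{19322}\right) = \frac{67 i \sqrt{6}}{19235} + 798 \left(- \frac{1}{19322}\right) = \frac{67 i \sqrt{6}}{19235} - \frac{399}{9661} = - \frac{399}{9661} + \frac{67 i \sqrt{6}}{19235}$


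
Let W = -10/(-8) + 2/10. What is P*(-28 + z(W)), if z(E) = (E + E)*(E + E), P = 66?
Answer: -64647/50 ≈ -1292.9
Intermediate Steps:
W = 29/20 (W = -10*(-1/8) + 2*(1/10) = 5/4 + 1/5 = 29/20 ≈ 1.4500)
z(E) = 4*E**2 (z(E) = (2*E)*(2*E) = 4*E**2)
P*(-28 + z(W)) = 66*(-28 + 4*(29/20)**2) = 66*(-28 + 4*(841/400)) = 66*(-28 + 841/100) = 66*(-1959/100) = -64647/50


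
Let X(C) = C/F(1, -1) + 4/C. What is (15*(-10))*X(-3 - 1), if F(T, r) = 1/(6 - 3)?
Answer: 1950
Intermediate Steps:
F(T, r) = ⅓ (F(T, r) = 1/3 = ⅓)
X(C) = 3*C + 4/C (X(C) = C/(⅓) + 4/C = C*3 + 4/C = 3*C + 4/C)
(15*(-10))*X(-3 - 1) = (15*(-10))*(3*(-3 - 1) + 4/(-3 - 1)) = -150*(3*(-4) + 4/(-4)) = -150*(-12 + 4*(-¼)) = -150*(-12 - 1) = -150*(-13) = 1950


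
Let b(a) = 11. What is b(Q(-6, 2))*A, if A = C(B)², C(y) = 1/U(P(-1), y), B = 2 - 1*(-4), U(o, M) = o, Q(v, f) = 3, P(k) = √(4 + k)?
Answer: 11/3 ≈ 3.6667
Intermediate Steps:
B = 6 (B = 2 + 4 = 6)
C(y) = √3/3 (C(y) = 1/(√(4 - 1)) = 1/(√3) = √3/3)
A = ⅓ (A = (√3/3)² = ⅓ ≈ 0.33333)
b(Q(-6, 2))*A = 11*(⅓) = 11/3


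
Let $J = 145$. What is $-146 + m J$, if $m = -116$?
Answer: $-16966$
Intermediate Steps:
$-146 + m J = -146 - 16820 = -16966$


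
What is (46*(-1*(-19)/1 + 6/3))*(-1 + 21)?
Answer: 19320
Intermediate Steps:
(46*(-1*(-19)/1 + 6/3))*(-1 + 21) = (46*(19*1 + 6*(⅓)))*20 = (46*(19 + 2))*20 = (46*21)*20 = 966*20 = 19320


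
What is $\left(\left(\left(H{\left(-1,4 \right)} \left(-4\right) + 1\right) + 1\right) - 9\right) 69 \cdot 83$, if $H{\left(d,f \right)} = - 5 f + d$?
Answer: $440979$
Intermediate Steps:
$H{\left(d,f \right)} = d - 5 f$
$\left(\left(\left(H{\left(-1,4 \right)} \left(-4\right) + 1\right) + 1\right) - 9\right) 69 \cdot 83 = \left(\left(\left(\left(-1 - 20\right) \left(-4\right) + 1\right) + 1\right) - 9\right) 69 \cdot 83 = \left(\left(\left(\left(-21\right) \left(-4\right) + 1\right) + 1\right) - 9\right) 69 \cdot 83 = \left(\left(\left(84 + 1\right) + 1\right) - 9\right) 69 \cdot 83 = \left(\left(85 + 1\right) - 9\right) 69 \cdot 83 = \left(86 - 9\right) 69 \cdot 83 = 77 \cdot 69 \cdot 83 = 5313 \cdot 83 = 440979$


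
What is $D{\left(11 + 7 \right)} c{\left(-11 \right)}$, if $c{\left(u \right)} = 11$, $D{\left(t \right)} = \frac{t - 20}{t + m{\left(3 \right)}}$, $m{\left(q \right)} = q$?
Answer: $- \frac{22}{21} \approx -1.0476$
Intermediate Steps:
$D{\left(t \right)} = \frac{-20 + t}{3 + t}$ ($D{\left(t \right)} = \frac{t - 20}{t + 3} = \frac{-20 + t}{3 + t}$)
$D{\left(11 + 7 \right)} c{\left(-11 \right)} = \frac{-20 + \left(11 + 7\right)}{3 + \left(11 + 7\right)} 11 = \frac{-20 + 18}{3 + 18} \cdot 11 = \frac{1}{21} \left(-2\right) 11 = \left(- \frac{2}{21}\right) 11 = - \frac{22}{21}$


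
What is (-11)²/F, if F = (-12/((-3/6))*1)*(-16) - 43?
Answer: -121/427 ≈ -0.28337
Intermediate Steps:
F = -427 (F = (-12/((-3*⅙))*1)*(-16) - 43 = (-12/(-½)*1)*(-16) - 43 = (-12*(-2)*1)*(-16) - 43 = (-4*(-6)*1)*(-16) - 43 = (24*1)*(-16) - 43 = 24*(-16) - 43 = -384 - 43 = -427)
(-11)²/F = (-11)²/(-427) = 121*(-1/427) = -121/427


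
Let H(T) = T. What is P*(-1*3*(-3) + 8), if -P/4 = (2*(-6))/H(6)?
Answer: 136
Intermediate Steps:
P = 8 (P = -4*2*(-6)/6 = -(-48)/6 = -4*(-2) = 8)
P*(-1*3*(-3) + 8) = 8*(-1*3*(-3) + 8) = 8*(-3*(-3) + 8) = 8*(9 + 8) = 8*17 = 136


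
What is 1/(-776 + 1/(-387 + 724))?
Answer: -337/261511 ≈ -0.0012887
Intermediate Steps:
1/(-776 + 1/(-387 + 724)) = 1/(-776 + 1/337) = 1/(-261511/337) = -337/261511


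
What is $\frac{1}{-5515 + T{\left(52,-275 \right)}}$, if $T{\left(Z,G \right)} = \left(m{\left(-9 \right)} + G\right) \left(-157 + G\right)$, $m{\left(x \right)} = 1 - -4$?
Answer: $\frac{1}{111125} \approx 8.9989 \cdot 10^{-6}$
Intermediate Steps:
$m{\left(x \right)} = 5$ ($m{\left(x \right)} = 1 + 4 = 5$)
$T{\left(Z,G \right)} = \left(-157 + G\right) \left(5 + G\right)$ ($T{\left(Z,G \right)} = \left(5 + G\right) \left(-157 + G\right) = \left(-157 + G\right) \left(5 + G\right)$)
$\frac{1}{-5515 + T{\left(52,-275 \right)}} = \frac{1}{-5515 - \left(-41015 - 75625\right)} = \frac{1}{-5515 + \left(-785 + 75625 + 41800\right)} = \frac{1}{-5515 + 116640} = \frac{1}{111125}$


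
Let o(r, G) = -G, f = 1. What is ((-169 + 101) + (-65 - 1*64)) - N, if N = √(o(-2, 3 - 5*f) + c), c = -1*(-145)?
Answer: -197 - 7*√3 ≈ -209.12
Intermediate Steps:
c = 145
N = 7*√3 (N = √(-(3 - 5*1) + 145) = √(-(3 - 5) + 145) = √(-1*(-2) + 145) = √(2 + 145) = √147 = 7*√3 ≈ 12.124)
((-169 + 101) + (-65 - 1*64)) - N = ((-169 + 101) + (-65 - 1*64)) - 7*√3 = (-68 + (-65 - 64)) - 7*√3 = (-68 - 129) - 7*√3 = -197 - 7*√3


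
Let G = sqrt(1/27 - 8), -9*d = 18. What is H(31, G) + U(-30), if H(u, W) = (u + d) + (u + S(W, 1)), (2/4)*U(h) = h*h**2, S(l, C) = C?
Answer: -53939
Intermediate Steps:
d = -2 (d = -1/9*18 = -2)
G = I*sqrt(645)/9 (G = sqrt(1/27 - 8) = sqrt(-215/27) = I*sqrt(645)/9 ≈ 2.8219*I)
U(h) = 2*h**3 (U(h) = 2*(h*h**2) = 2*h**3)
H(u, W) = -1 + 2*u (H(u, W) = (u - 2) + (u + 1) = (-2 + u) + (1 + u) = -1 + 2*u)
H(31, G) + U(-30) = (-1 + 2*31) + 2*(-30)**3 = (-1 + 62) + 2*(-27000) = 61 - 54000 = -53939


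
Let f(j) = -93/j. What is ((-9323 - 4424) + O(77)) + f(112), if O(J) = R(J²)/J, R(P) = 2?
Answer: -16937295/1232 ≈ -13748.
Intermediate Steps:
O(J) = 2/J
((-9323 - 4424) + O(77)) + f(112) = ((-9323 - 4424) + 2/77) - 93/112 = (-13747 + 2*(1/77)) - 93*1/112 = (-13747 + 2/77) - 93/112 = -1058517/77 - 93/112 = -16937295/1232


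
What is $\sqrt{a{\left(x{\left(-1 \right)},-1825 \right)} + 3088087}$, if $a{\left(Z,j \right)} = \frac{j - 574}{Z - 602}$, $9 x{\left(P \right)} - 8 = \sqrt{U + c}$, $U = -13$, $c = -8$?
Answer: $\sqrt{\frac{16706572261 - 3088087 i \sqrt{21}}{5410 - i \sqrt{21}}} \approx 1757.3 + 1.0 \cdot 10^{-6} i$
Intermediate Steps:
$x{\left(P \right)} = \frac{8}{9} + \frac{i \sqrt{21}}{9}$ ($x{\left(P \right)} = \frac{8}{9} + \frac{\sqrt{-13 - 8}}{9} = \frac{8}{9} + \frac{\sqrt{-21}}{9} = \frac{8}{9} + \frac{i \sqrt{21}}{9}$)
$a{\left(Z,j \right)} = \frac{-574 + j}{-602 + Z}$
$\sqrt{a{\left(x{\left(-1 \right)},-1825 \right)} + 3088087} = \sqrt{\frac{-574 - 1825}{-602 + \left(\frac{8}{9} + \frac{i \sqrt{21}}{9}\right)} + 3088087} = \sqrt{\frac{1}{- \frac{5410}{9} + \frac{i \sqrt{21}}{9}} \left(-2399\right) + 3088087} = \sqrt{- \frac{2399}{- \frac{5410}{9} + \frac{i \sqrt{21}}{9}} + 3088087} = \sqrt{3088087 - \frac{2399}{- \frac{5410}{9} + \frac{i \sqrt{21}}{9}}}$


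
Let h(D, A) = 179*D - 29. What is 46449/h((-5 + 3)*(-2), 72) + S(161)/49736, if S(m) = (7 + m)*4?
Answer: 96277047/1423693 ≈ 67.625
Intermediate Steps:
S(m) = 28 + 4*m
h(D, A) = -29 + 179*D
46449/h((-5 + 3)*(-2), 72) + S(161)/49736 = 46449/(-29 + 179*((-5 + 3)*(-2))) + (28 + 4*161)/49736 = 46449/(-29 + 179*(-2*(-2))) + (28 + 644)*(1/49736) = 46449/(-29 + 179*4) + 672*(1/49736) = 46449/(-29 + 716) + 84/6217 = 46449/687 + 84/6217 = 46449*(1/687) + 84/6217 = 15483/229 + 84/6217 = 96277047/1423693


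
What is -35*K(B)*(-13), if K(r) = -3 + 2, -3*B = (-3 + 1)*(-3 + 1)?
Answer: -455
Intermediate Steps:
B = -4/3 (B = -(-3 + 1)*(-3 + 1)/3 = -(-2)*(-2)/3 = -⅓*4 = -4/3 ≈ -1.3333)
K(r) = -1
-35*K(B)*(-13) = -35*(-1)*(-13) = 35*(-13) = -455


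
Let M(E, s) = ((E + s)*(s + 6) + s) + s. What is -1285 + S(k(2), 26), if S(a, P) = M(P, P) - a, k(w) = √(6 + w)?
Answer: 431 - 2*√2 ≈ 428.17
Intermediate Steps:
M(E, s) = 2*s + (6 + s)*(E + s) (M(E, s) = ((E + s)*(6 + s) + s) + s = ((6 + s)*(E + s) + s) + s = (s + (6 + s)*(E + s)) + s = 2*s + (6 + s)*(E + s))
S(a, P) = -a + 2*P² + 14*P (S(a, P) = (P² + 6*P + 8*P + P*P) - a = (P² + 6*P + 8*P + P²) - a = (2*P² + 14*P) - a = -a + 2*P² + 14*P)
-1285 + S(k(2), 26) = -1285 + (-√(6 + 2) + 2*26² + 14*26) = -1285 + (-√8 + 2*676 + 364) = -1285 + (-2*√2 + 1352 + 364) = -1285 + (1716 - 2*√2) = 431 - 2*√2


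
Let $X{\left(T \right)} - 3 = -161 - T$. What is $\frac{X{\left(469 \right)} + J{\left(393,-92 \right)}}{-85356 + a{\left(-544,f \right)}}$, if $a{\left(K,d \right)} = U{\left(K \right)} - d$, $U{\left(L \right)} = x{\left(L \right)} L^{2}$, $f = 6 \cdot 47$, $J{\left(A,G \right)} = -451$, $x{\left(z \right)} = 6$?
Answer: $- \frac{539}{844989} \approx -0.00063788$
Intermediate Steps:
$X{\left(T \right)} = -158 - T$ ($X{\left(T \right)} = 3 - \left(161 + T\right) = -158 - T$)
$f = 282$
$U{\left(L \right)} = 6 L^{2}$
$a{\left(K,d \right)} = - d + 6 K^{2}$ ($a{\left(K,d \right)} = 6 K^{2} - d = - d + 6 K^{2}$)
$\frac{X{\left(469 \right)} + J{\left(393,-92 \right)}}{-85356 + a{\left(-544,f \right)}} = \frac{\left(-158 - 469\right) - 451}{-85356 + \left(\left(-1\right) 282 + 6 \left(-544\right)^{2}\right)} = \frac{\left(-158 - 469\right) - 451}{-85356 + \left(-282 + 6 \cdot 295936\right)} = \frac{-627 - 451}{-85356 + \left(-282 + 1775616\right)} = - \frac{1078}{-85356 + 1775334} = - \frac{1078}{1689978} = \left(-1078\right) \frac{1}{1689978} = - \frac{539}{844989}$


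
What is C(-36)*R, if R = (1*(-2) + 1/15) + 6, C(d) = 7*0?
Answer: 0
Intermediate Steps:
C(d) = 0
R = 61/15 (R = (-2 + 1/15) + 6 = -29/15 + 6 = 61/15 ≈ 4.0667)
C(-36)*R = 0*(61/15) = 0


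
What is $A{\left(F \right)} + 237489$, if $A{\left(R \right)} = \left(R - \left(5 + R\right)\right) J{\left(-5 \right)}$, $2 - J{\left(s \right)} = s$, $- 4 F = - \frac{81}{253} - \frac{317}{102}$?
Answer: $237454$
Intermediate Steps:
$F = \frac{88463}{103224}$ ($F = - \frac{- \frac{81}{253} - \frac{317}{102}}{4} = \left(- \frac{1}{4}\right) \left(- \frac{88463}{25806}\right) = \frac{88463}{103224} \approx 0.857$)
$J{\left(s \right)} = 2 - s$
$A{\left(R \right)} = -35$ ($A{\left(R \right)} = \left(R - \left(5 + R\right)\right) \left(2 - -5\right) = - 5 \left(2 + 5\right) = \left(-5\right) 7 = -35$)
$A{\left(F \right)} + 237489 = -35 + 237489 = 237454$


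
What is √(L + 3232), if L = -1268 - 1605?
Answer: √359 ≈ 18.947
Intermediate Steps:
L = -2873
√(L + 3232) = √(-2873 + 3232) = √359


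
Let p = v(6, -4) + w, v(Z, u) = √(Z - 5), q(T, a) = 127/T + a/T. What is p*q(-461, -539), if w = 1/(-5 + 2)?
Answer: 824/1383 ≈ 0.59581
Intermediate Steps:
v(Z, u) = √(-5 + Z)
w = -⅓ (w = 1/(-3) = -⅓ ≈ -0.33333)
p = ⅔ (p = √(-5 + 6) - ⅓ = √1 - ⅓ = 1 - ⅓ = ⅔ ≈ 0.66667)
p*q(-461, -539) = 2*((127 - 539)/(-461))/3 = 2*(-1/461*(-412))/3 = (⅔)*(412/461) = 824/1383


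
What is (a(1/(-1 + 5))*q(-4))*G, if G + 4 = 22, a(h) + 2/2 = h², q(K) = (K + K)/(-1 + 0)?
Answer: -135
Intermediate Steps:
q(K) = -2*K (q(K) = (2*K)/(-1) = (2*K)*(-1) = -2*K)
a(h) = -1 + h²
G = 18 (G = -4 + 22 = 18)
(a(1/(-1 + 5))*q(-4))*G = ((-1 + (1/(-1 + 5))²)*(-2*(-4)))*18 = ((-1 + (1/4)²)*8)*18 = ((-1 + (¼)²)*8)*18 = ((-1 + 1/16)*8)*18 = -15/16*8*18 = -15/2*18 = -135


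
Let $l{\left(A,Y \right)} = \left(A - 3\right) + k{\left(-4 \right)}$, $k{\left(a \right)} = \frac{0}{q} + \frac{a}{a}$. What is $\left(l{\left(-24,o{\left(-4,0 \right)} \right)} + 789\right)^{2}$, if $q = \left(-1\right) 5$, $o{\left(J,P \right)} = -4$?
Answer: $582169$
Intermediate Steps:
$q = -5$
$k{\left(a \right)} = 1$ ($k{\left(a \right)} = \frac{0}{-5} + \frac{a}{a} = 0 \left(- \frac{1}{5}\right) + 1 = 0 + 1 = 1$)
$l{\left(A,Y \right)} = -2 + A$ ($l{\left(A,Y \right)} = \left(A - 3\right) + 1 = \left(-3 + A\right) + 1 = -2 + A$)
$\left(l{\left(-24,o{\left(-4,0 \right)} \right)} + 789\right)^{2} = \left(\left(-2 - 24\right) + 789\right)^{2} = \left(-26 + 789\right)^{2} = 763^{2} = 582169$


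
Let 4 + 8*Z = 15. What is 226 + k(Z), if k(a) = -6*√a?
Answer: 226 - 3*√22/2 ≈ 218.96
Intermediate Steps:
Z = 11/8 (Z = -½ + (⅛)*15 = -½ + 15/8 = 11/8 ≈ 1.3750)
226 + k(Z) = 226 - 3*√22/2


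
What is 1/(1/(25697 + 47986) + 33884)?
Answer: 73683/2496674773 ≈ 2.9512e-5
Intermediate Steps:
1/(1/(25697 + 47986) + 33884) = 1/(1/73683 + 33884) = 1/(2496674773/73683) = 73683/2496674773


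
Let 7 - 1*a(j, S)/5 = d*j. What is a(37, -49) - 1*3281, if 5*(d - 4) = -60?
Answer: -1766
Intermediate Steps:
d = -8 (d = 4 + (⅕)*(-60) = 4 - 12 = -8)
a(j, S) = 35 + 40*j (a(j, S) = 35 - (-40)*j = 35 + 40*j)
a(37, -49) - 1*3281 = (35 + 40*37) - 1*3281 = (35 + 1480) - 3281 = 1515 - 3281 = -1766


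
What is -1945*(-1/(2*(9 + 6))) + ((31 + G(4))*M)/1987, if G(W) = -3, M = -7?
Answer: 771767/11922 ≈ 64.735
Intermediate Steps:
-1945*(-1/(2*(9 + 6))) + ((31 + G(4))*M)/1987 = -1945*(-1/(2*(9 + 6))) + ((31 - 3)*(-7))/1987 = -1945/((-2*15)) + (28*(-7))*(1/1987) = -1945/(-30) - 196*1/1987 = -1945*(-1/30) - 196/1987 = 389/6 - 196/1987 = 771767/11922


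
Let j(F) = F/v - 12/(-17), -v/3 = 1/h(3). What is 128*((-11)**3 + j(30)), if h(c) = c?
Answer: -2960000/17 ≈ -1.7412e+5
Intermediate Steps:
v = -1 (v = -3/3 = -3*1/3 = -1)
j(F) = 12/17 - F (j(F) = F/(-1) - 12/(-17) = F*(-1) - 12*(-1/17) = -F + 12/17 = 12/17 - F)
128*((-11)**3 + j(30)) = 128*((-11)**3 + (12/17 - 1*30)) = 128*(-1331 + (12/17 - 30)) = 128*(-1331 - 498/17) = 128*(-23125/17) = -2960000/17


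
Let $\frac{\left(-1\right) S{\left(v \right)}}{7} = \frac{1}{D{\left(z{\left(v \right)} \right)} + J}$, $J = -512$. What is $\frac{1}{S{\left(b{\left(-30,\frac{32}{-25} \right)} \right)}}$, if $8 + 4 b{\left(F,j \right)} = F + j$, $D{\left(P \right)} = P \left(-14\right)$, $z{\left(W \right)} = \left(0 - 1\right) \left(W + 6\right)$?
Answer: $\frac{14137}{175} \approx 80.783$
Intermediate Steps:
$z{\left(W \right)} = -6 - W$ ($z{\left(W \right)} = - (6 + W) = -6 - W$)
$D{\left(P \right)} = - 14 P$
$b{\left(F,j \right)} = -2 + \frac{F}{4} + \frac{j}{4}$ ($b{\left(F,j \right)} = -2 + \frac{F + j}{4} = -2 + \left(\frac{F}{4} + \frac{j}{4}\right) = -2 + \frac{F}{4} + \frac{j}{4}$)
$S{\left(v \right)} = - \frac{7}{-428 + 14 v}$ ($S{\left(v \right)} = - \frac{7}{- 14 \left(-6 - v\right) - 512} = - \frac{7}{\left(84 + 14 v\right) - 512} = - \frac{7}{-428 + 14 v}$)
$\frac{1}{S{\left(b{\left(-30,\frac{32}{-25} \right)} \right)}} = \frac{1}{\frac{7}{2} \frac{1}{214 - 7 \left(-2 + \frac{1}{4} \left(-30\right) + \frac{32 \frac{1}{-25}}{4}\right)}} = \frac{1}{\frac{7}{2} \frac{1}{214 - 7 \left(-2 - \frac{15}{2} + \frac{32 \left(- \frac{1}{25}\right)}{4}\right)}} = \frac{1}{\frac{7}{2} \frac{1}{214 - 7 \left(-2 - \frac{15}{2} + \frac{1}{4} \left(- \frac{32}{25}\right)\right)}} = \frac{1}{\frac{7}{2} \frac{1}{214 - 7 \left(-2 - \frac{15}{2} - \frac{8}{25}\right)}} = \frac{1}{\frac{7}{2} \frac{1}{214 - - \frac{3437}{50}}} = \frac{1}{\frac{7}{2} \frac{1}{214 + \frac{3437}{50}}} = \frac{1}{\frac{7}{2} \frac{1}{\frac{14137}{50}}} = \frac{1}{\frac{7}{2} \cdot \frac{50}{14137}} = \frac{1}{\frac{175}{14137}} = \frac{14137}{175}$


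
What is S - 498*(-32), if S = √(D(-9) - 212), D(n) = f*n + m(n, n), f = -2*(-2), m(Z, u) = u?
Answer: 15936 + I*√257 ≈ 15936.0 + 16.031*I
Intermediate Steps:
f = 4
D(n) = 5*n (D(n) = 4*n + n = 5*n)
S = I*√257 (S = √(5*(-9) - 212) = √(-45 - 212) = √(-257) = I*√257 ≈ 16.031*I)
S - 498*(-32) = I*√257 - 498*(-32) = I*√257 + 15936 = 15936 + I*√257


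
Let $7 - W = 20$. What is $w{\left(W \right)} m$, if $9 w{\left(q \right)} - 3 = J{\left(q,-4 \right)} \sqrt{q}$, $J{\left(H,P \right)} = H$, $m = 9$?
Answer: $3 - 13 i \sqrt{13} \approx 3.0 - 46.872 i$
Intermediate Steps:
$W = -13$ ($W = 7 - 20 = -13$)
$w{\left(q \right)} = \frac{1}{3} + \frac{q^{\frac{3}{2}}}{9}$ ($w{\left(q \right)} = \frac{1}{3} + \frac{q \sqrt{q}}{9} = \frac{1}{3} + \frac{q^{\frac{3}{2}}}{9}$)
$w{\left(W \right)} m = \left(\frac{1}{3} + \frac{\left(-13\right)^{\frac{3}{2}}}{9}\right) 9 = \left(\frac{1}{3} + \frac{\left(-13\right) i \sqrt{13}}{9}\right) 9 = \left(\frac{1}{3} - \frac{13 i \sqrt{13}}{9}\right) 9 = 3 - 13 i \sqrt{13}$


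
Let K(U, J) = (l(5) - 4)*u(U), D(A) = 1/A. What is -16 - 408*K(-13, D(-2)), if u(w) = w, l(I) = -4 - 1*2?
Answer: -53056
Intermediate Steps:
l(I) = -6 (l(I) = -4 - 2 = -6)
K(U, J) = -10*U (K(U, J) = (-6 - 4)*U = -10*U)
-16 - 408*K(-13, D(-2)) = -16 - (-4080)*(-13) = -16 - 408*130 = -16 - 53040 = -53056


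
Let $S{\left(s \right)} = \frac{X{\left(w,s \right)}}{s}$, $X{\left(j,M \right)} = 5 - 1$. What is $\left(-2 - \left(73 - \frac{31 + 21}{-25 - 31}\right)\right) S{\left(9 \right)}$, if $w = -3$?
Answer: $- \frac{2126}{63} \approx -33.746$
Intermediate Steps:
$X{\left(j,M \right)} = 4$ ($X{\left(j,M \right)} = 5 - 1 = 4$)
$S{\left(s \right)} = \frac{4}{s}$
$\left(-2 - \left(73 - \frac{31 + 21}{-25 - 31}\right)\right) S{\left(9 \right)} = \left(-2 - \left(73 - \frac{31 + 21}{-25 - 31}\right)\right) \frac{4}{9} = \left(-2 - \left(73 - \frac{52}{-56}\right)\right) 4 \cdot \frac{1}{9} = \left(-2 + \left(52 \left(- \frac{1}{56}\right) - 73\right)\right) \frac{4}{9} = \left(-2 - \frac{1035}{14}\right) \frac{4}{9} = \left(- \frac{1063}{14}\right) \frac{4}{9} = - \frac{2126}{63}$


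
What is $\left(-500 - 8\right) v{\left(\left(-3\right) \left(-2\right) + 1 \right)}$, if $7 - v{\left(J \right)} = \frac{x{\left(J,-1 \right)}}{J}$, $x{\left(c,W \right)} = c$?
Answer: $-3048$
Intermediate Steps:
$v{\left(J \right)} = 6$ ($v{\left(J \right)} = 7 - \frac{J}{J} = 7 - 1 = 6$)
$\left(-500 - 8\right) v{\left(\left(-3\right) \left(-2\right) + 1 \right)} = \left(-500 - 8\right) 6 = \left(-508\right) 6 = -3048$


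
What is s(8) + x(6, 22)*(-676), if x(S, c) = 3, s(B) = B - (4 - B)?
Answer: -2016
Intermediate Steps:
s(B) = -4 + 2*B (s(B) = B + (-4 + B) = -4 + 2*B)
s(8) + x(6, 22)*(-676) = (-4 + 2*8) + 3*(-676) = (-4 + 16) - 2028 = 12 - 2028 = -2016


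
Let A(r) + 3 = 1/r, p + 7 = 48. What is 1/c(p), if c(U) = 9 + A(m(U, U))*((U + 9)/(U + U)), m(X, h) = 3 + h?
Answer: 1804/12961 ≈ 0.13919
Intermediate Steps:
p = 41 (p = -7 + 48 = 41)
A(r) = -3 + 1/r
c(U) = 9 + (-3 + 1/(3 + U))*(9 + U)/(2*U) (c(U) = 9 + (-3 + 1/(3 + U))*((U + 9)/(U + U)) = 9 + (-3 + 1/(3 + U))*((9 + U)/((2*U))) = 9 + (-3 + 1/(3 + U))*((9 + U)*(1/(2*U))) = 9 + (-3 + 1/(3 + U))*((9 + U)/(2*U)) = 9 + (-3 + 1/(3 + U))*(9 + U)/(2*U))
1/c(p) = 1/((½)*(-72 + 15*41² + 19*41)/(41*(3 + 41))) = 1/((½)*(1/41)*(-72 + 15*1681 + 779)/44) = 1/((½)*(1/41)*(1/44)*(-72 + 25215 + 779)) = 1/((½)*(1/41)*(1/44)*25922) = 1/(12961/1804) = 1804/12961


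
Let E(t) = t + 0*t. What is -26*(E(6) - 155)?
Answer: 3874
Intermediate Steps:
E(t) = t (E(t) = t + 0 = t)
-26*(E(6) - 155) = -26*(6 - 155) = -26*(-149) = 3874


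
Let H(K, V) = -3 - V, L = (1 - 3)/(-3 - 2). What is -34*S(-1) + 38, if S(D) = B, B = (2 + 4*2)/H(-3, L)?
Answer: 138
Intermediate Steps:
L = ⅖ (L = -2/(-5) = -2*(-⅕) = ⅖ ≈ 0.40000)
B = -50/17 (B = (2 + 4*2)/(-3 - 1*⅖) = (2 + 8)/(-3 - ⅖) = 10/(-17/5) = 10*(-5/17) = -50/17 ≈ -2.9412)
S(D) = -50/17
-34*S(-1) + 38 = -34*(-50/17) + 38 = 100 + 38 = 138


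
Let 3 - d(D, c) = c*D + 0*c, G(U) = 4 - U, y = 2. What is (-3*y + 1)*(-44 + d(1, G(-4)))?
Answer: 245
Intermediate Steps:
d(D, c) = 3 - D*c (d(D, c) = 3 - (c*D + 0*c) = 3 - (D*c + 0) = 3 - D*c)
(-3*y + 1)*(-44 + d(1, G(-4))) = (-3*2 + 1)*(-44 + (3 - 1*1*(4 - 1*(-4)))) = (-6 + 1)*(-44 + (3 - 1*1*(4 + 4))) = -5*(-44 + (3 - 1*1*8)) = -5*(-44 + (3 - 8)) = -5*(-44 - 5) = -5*(-49) = 245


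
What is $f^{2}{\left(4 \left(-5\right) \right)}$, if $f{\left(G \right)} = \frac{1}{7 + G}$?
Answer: $\frac{1}{169} \approx 0.0059172$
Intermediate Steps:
$f^{2}{\left(4 \left(-5\right) \right)} = \left(\frac{1}{7 + 4 \left(-5\right)}\right)^{2} = \left(\frac{1}{7 - 20}\right)^{2} = \left(\frac{1}{-13}\right)^{2} = \left(- \frac{1}{13}\right)^{2} = \frac{1}{169}$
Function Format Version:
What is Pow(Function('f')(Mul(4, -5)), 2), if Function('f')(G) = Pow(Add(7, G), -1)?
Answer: Rational(1, 169) ≈ 0.0059172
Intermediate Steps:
Pow(Function('f')(Mul(4, -5)), 2) = Pow(Pow(Add(7, Mul(4, -5)), -1), 2) = Pow(Pow(Add(7, -20), -1), 2) = Pow(Pow(-13, -1), 2) = Pow(Rational(-1, 13), 2) = Rational(1, 169)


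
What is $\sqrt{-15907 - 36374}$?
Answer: $3 i \sqrt{5809} \approx 228.65 i$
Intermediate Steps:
$\sqrt{-15907 - 36374} = \sqrt{-52281} = 3 i \sqrt{5809}$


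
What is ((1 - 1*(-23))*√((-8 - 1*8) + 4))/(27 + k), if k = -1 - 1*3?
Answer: 48*I*√3/23 ≈ 3.6147*I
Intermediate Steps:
k = -4 (k = -1 - 3 = -4)
((1 - 1*(-23))*√((-8 - 1*8) + 4))/(27 + k) = ((1 - 1*(-23))*√((-8 - 1*8) + 4))/(27 - 4) = ((1 + 23)*√((-8 - 8) + 4))/23 = (24*√(-16 + 4))*(1/23) = (24*√(-12))*(1/23) = (24*(2*I*√3))*(1/23) = (48*I*√3)*(1/23) = 48*I*√3/23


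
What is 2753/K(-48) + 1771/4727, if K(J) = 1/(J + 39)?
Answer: -117119108/4727 ≈ -24777.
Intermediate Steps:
K(J) = 1/(39 + J)
2753/K(-48) + 1771/4727 = 2753/(1/(39 - 48)) + 1771/4727 = 2753/(1/(-9)) + 1771*(1/4727) = 2753/(-⅑) + 1771/4727 = 2753*(-9) + 1771/4727 = -24777 + 1771/4727 = -117119108/4727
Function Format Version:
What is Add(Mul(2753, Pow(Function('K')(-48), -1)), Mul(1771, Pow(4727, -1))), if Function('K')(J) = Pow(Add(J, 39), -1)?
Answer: Rational(-117119108, 4727) ≈ -24777.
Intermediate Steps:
Function('K')(J) = Pow(Add(39, J), -1)
Add(Mul(2753, Pow(Function('K')(-48), -1)), Mul(1771, Pow(4727, -1))) = Add(Mul(2753, Pow(Pow(Add(39, -48), -1), -1)), Mul(1771, Pow(4727, -1))) = Add(Mul(2753, Pow(Pow(-9, -1), -1)), Mul(1771, Rational(1, 4727))) = Add(Mul(2753, Pow(Rational(-1, 9), -1)), Rational(1771, 4727)) = Add(Mul(2753, -9), Rational(1771, 4727)) = Add(-24777, Rational(1771, 4727)) = Rational(-117119108, 4727)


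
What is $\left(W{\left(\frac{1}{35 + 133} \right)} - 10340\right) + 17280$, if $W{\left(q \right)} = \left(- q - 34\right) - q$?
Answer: $\frac{580103}{84} \approx 6906.0$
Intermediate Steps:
$W{\left(q \right)} = -34 - 2 q$ ($W{\left(q \right)} = \left(-34 - q\right) - q = -34 - 2 q$)
$\left(W{\left(\frac{1}{35 + 133} \right)} - 10340\right) + 17280 = \left(\left(-34 - \frac{2}{35 + 133}\right) - 10340\right) + 17280 = \left(\left(-34 - \frac{2}{168}\right) - 10340\right) + 17280 = \left(\left(-34 - \frac{1}{84}\right) - 10340\right) + 17280 = \left(- \frac{2857}{84} - 10340\right) + 17280 = - \frac{871417}{84} + 17280 = \frac{580103}{84}$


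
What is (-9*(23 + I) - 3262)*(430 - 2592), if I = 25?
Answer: 7986428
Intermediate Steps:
(-9*(23 + I) - 3262)*(430 - 2592) = (-9*(23 + 25) - 3262)*(430 - 2592) = (-9*48 - 3262)*(-2162) = (-432 - 3262)*(-2162) = -3694*(-2162) = 7986428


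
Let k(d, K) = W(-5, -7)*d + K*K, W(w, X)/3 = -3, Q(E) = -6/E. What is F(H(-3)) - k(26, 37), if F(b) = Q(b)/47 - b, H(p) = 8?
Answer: -214887/188 ≈ -1143.0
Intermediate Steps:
W(w, X) = -9 (W(w, X) = 3*(-3) = -9)
F(b) = -b - 6/(47*b) (F(b) = -6/b/47 - b = -6/b*(1/47) - b = -6/(47*b) - b = -b - 6/(47*b))
k(d, K) = K² - 9*d (k(d, K) = -9*d + K*K = -9*d + K² = K² - 9*d)
F(H(-3)) - k(26, 37) = (-1*8 - 6/47/8) - (37² - 9*26) = (-8 - 6/47*⅛) - (1369 - 234) = (-8 - 3/188) - 1*1135 = -1507/188 - 1135 = -214887/188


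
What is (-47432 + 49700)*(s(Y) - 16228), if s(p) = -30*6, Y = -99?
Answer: -37213344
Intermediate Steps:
s(p) = -180
(-47432 + 49700)*(s(Y) - 16228) = (-47432 + 49700)*(-180 - 16228) = 2268*(-16408) = -37213344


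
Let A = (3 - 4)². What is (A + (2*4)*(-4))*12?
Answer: -372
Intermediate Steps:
A = 1 (A = (-1)² = 1)
(A + (2*4)*(-4))*12 = (1 + (2*4)*(-4))*12 = (1 + 8*(-4))*12 = (1 - 32)*12 = -31*12 = -372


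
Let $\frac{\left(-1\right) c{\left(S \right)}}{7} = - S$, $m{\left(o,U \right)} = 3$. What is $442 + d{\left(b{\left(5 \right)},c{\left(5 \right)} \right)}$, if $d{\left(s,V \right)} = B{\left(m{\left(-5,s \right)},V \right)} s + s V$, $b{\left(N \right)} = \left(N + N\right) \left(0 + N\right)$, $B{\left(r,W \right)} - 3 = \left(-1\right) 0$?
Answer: $2342$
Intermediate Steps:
$B{\left(r,W \right)} = 3$ ($B{\left(r,W \right)} = 3 - 0 = 3 + 0 = 3$)
$c{\left(S \right)} = 7 S$ ($c{\left(S \right)} = - 7 \left(- S\right) = 7 S$)
$b{\left(N \right)} = 2 N^{2}$ ($b{\left(N \right)} = 2 N N = 2 N^{2}$)
$d{\left(s,V \right)} = 3 s + V s$ ($d{\left(s,V \right)} = 3 s + s V = 3 s + V s$)
$442 + d{\left(b{\left(5 \right)},c{\left(5 \right)} \right)} = 442 + 2 \cdot 5^{2} \left(3 + 7 \cdot 5\right) = 442 + 2 \cdot 25 \left(3 + 35\right) = 442 + 50 \cdot 38 = 442 + 1900 = 2342$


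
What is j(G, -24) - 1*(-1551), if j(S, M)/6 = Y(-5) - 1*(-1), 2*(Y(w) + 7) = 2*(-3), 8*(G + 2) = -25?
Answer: 1497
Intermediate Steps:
G = -41/8 (G = -2 + (1/8)*(-25) = -2 - 25/8 = -41/8 ≈ -5.1250)
Y(w) = -10 (Y(w) = -7 + (2*(-3))/2 = -7 + (1/2)*(-6) = -7 - 3 = -10)
j(S, M) = -54 (j(S, M) = 6*(-10 - 1*(-1)) = 6*(-10 + 1) = 6*(-9) = -54)
j(G, -24) - 1*(-1551) = -54 - 1*(-1551) = -54 + 1551 = 1497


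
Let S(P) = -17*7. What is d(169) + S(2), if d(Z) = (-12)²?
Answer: 25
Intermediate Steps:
S(P) = -119
d(Z) = 144
d(169) + S(2) = 144 - 119 = 25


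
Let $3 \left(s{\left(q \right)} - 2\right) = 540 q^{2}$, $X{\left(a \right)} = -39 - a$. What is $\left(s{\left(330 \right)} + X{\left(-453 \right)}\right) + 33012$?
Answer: $19635428$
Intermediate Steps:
$s{\left(q \right)} = 2 + 180 q^{2}$ ($s{\left(q \right)} = 2 + \frac{540 q^{2}}{3} = 2 + 180 q^{2}$)
$\left(s{\left(330 \right)} + X{\left(-453 \right)}\right) + 33012 = \left(\left(2 + 180 \cdot 330^{2}\right) - -414\right) + 33012 = \left(\left(2 + 180 \cdot 108900\right) + \left(-39 + 453\right)\right) + 33012 = \left(\left(2 + 19602000\right) + 414\right) + 33012 = \left(19602002 + 414\right) + 33012 = 19602416 + 33012 = 19635428$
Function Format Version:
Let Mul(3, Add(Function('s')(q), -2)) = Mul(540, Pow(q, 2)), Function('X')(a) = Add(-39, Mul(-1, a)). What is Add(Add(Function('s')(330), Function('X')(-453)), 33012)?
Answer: 19635428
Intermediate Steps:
Function('s')(q) = Add(2, Mul(180, Pow(q, 2))) (Function('s')(q) = Add(2, Mul(Rational(1, 3), Mul(540, Pow(q, 2)))) = Add(2, Mul(180, Pow(q, 2))))
Add(Add(Function('s')(330), Function('X')(-453)), 33012) = Add(Add(Add(2, Mul(180, Pow(330, 2))), Add(-39, Mul(-1, -453))), 33012) = Add(Add(Add(2, Mul(180, 108900)), Add(-39, 453)), 33012) = Add(Add(Add(2, 19602000), 414), 33012) = Add(Add(19602002, 414), 33012) = Add(19602416, 33012) = 19635428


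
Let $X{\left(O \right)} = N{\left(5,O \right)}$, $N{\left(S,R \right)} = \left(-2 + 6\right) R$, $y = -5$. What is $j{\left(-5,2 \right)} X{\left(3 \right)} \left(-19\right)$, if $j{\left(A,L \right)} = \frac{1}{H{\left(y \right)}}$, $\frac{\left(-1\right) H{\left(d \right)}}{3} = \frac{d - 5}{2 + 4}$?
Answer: $- \frac{228}{5} \approx -45.6$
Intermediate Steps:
$H{\left(d \right)} = \frac{5}{2} - \frac{d}{2}$ ($H{\left(d \right)} = - 3 \frac{d - 5}{2 + 4} = - 3 \frac{-5 + d}{6} = - 3 \left(-5 + d\right) \frac{1}{6} = - 3 \left(- \frac{5}{6} + \frac{d}{6}\right) = \frac{5}{2} - \frac{d}{2}$)
$N{\left(S,R \right)} = 4 R$
$j{\left(A,L \right)} = \frac{1}{5}$ ($j{\left(A,L \right)} = \frac{1}{\frac{5}{2} - - \frac{5}{2}} = \frac{1}{\frac{5}{2} + \frac{5}{2}} = \frac{1}{5}$)
$X{\left(O \right)} = 4 O$
$j{\left(-5,2 \right)} X{\left(3 \right)} \left(-19\right) = \frac{4 \cdot 3}{5} \left(-19\right) = \frac{1}{5} \cdot 12 \left(-19\right) = \frac{12}{5} \left(-19\right) = - \frac{228}{5}$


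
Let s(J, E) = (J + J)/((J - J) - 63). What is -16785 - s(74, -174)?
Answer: -1057307/63 ≈ -16783.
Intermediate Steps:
s(J, E) = -2*J/63 (s(J, E) = (2*J)/(0 - 63) = (2*J)/(-63) = (2*J)*(-1/63) = -2*J/63)
-16785 - s(74, -174) = -16785 - (-2)*74/63 = -16785 - 1*(-148/63) = -16785 + 148/63 = -1057307/63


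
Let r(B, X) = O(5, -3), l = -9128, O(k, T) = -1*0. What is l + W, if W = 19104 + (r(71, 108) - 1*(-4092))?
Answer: 14068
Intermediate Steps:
O(k, T) = 0
r(B, X) = 0
W = 23196 (W = 19104 + (0 - 1*(-4092)) = 19104 + (0 + 4092) = 19104 + 4092 = 23196)
l + W = -9128 + 23196 = 14068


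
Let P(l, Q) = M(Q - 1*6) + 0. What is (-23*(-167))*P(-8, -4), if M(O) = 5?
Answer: 19205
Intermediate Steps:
P(l, Q) = 5 (P(l, Q) = 5 + 0 = 5)
(-23*(-167))*P(-8, -4) = -23*(-167)*5 = 3841*5 = 19205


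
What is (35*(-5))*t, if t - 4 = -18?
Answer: 2450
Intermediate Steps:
t = -14 (t = 4 - 18 = -14)
(35*(-5))*t = (35*(-5))*(-14) = -175*(-14) = 2450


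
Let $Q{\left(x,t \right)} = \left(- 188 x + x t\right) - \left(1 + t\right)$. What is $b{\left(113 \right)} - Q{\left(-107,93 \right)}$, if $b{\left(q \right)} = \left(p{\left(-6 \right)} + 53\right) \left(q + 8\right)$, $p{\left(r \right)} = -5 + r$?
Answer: $-4989$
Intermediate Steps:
$Q{\left(x,t \right)} = -1 - t - 188 x + t x$ ($Q{\left(x,t \right)} = \left(- 188 x + t x\right) - \left(1 + t\right) = -1 - t - 188 x + t x$)
$b{\left(q \right)} = 336 + 42 q$ ($b{\left(q \right)} = \left(\left(-5 - 6\right) + 53\right) \left(q + 8\right) = \left(-11 + 53\right) \left(8 + q\right) = 42 \left(8 + q\right) = 336 + 42 q$)
$b{\left(113 \right)} - Q{\left(-107,93 \right)} = \left(336 + 42 \cdot 113\right) - \left(-1 - 93 - -20116 + 93 \left(-107\right)\right) = \left(336 + 4746\right) - \left(-1 - 93 + 20116 - 9951\right) = 5082 - 10071 = -4989$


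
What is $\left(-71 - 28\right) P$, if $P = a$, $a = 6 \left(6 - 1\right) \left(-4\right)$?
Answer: $11880$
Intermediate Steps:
$a = -120$ ($a = 6 \cdot 5 \left(-4\right) = 30 \left(-4\right) = -120$)
$P = -120$
$\left(-71 - 28\right) P = \left(-71 - 28\right) \left(-120\right) = \left(-99\right) \left(-120\right) = 11880$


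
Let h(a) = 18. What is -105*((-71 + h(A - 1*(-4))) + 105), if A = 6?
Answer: -5460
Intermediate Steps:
-105*((-71 + h(A - 1*(-4))) + 105) = -105*((-71 + 18) + 105) = -105*(-53 + 105) = -105*52 = -5460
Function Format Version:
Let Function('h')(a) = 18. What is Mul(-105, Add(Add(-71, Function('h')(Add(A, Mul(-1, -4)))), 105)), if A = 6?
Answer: -5460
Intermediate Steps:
Mul(-105, Add(Add(-71, Function('h')(Add(A, Mul(-1, -4)))), 105)) = Mul(-105, Add(Add(-71, 18), 105)) = Mul(-105, Add(-53, 105)) = Mul(-105, 52) = -5460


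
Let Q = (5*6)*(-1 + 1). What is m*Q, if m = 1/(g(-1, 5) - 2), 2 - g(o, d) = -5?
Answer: 0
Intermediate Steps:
g(o, d) = 7 (g(o, d) = 2 - 1*(-5) = 2 + 5 = 7)
m = 1/5 (m = 1/(7 - 2) = 1/5 ≈ 0.20000)
Q = 0 (Q = 30*0 = 0)
m*Q = (1/5)*0 = 0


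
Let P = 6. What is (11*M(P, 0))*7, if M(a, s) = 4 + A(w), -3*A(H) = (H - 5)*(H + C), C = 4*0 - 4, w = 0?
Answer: -616/3 ≈ -205.33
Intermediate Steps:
C = -4 (C = 0 - 4 = -4)
A(H) = -(-5 + H)*(-4 + H)/3 (A(H) = -(H - 5)*(H - 4)/3 = -(-5 + H)*(-4 + H)/3)
M(a, s) = -8/3 (M(a, s) = 4 + (-20/3 + 3*0 - ⅓*0²) = 4 + (-20/3 + 0 - ⅓*0) = 4 + (-20/3 + 0 + 0) = 4 - 20/3 = -8/3)
(11*M(P, 0))*7 = (11*(-8/3))*7 = -88/3*7 = -616/3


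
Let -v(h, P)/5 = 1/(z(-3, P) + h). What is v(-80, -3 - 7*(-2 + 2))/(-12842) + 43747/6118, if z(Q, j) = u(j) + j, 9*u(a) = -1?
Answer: 210112678621/29384191144 ≈ 7.1505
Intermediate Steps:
u(a) = -⅑ (u(a) = (⅑)*(-1) = -⅑)
z(Q, j) = -⅑ + j
v(h, P) = -5/(-⅑ + P + h) (v(h, P) = -5/((-⅑ + P) + h) = -5/(-⅑ + P + h))
v(-80, -3 - 7*(-2 + 2))/(-12842) + 43747/6118 = -45/(-1 + 9*(-3 - 7*(-2 + 2)) + 9*(-80))/(-12842) + 43747/6118 = -45/(-1 + 9*(-3 - 7*0) - 720)*(-1/12842) + 43747*(1/6118) = -45/(-1 + 9*(-3 + 0) - 720)*(-1/12842) + 43747/6118 = -45/(-1 + 9*(-3) - 720)*(-1/12842) + 43747/6118 = -45/(-1 - 27 - 720)*(-1/12842) + 43747/6118 = -45/(-748)*(-1/12842) + 43747/6118 = -45*(-1/748)*(-1/12842) + 43747/6118 = (45/748)*(-1/12842) + 43747/6118 = -45/9605816 + 43747/6118 = 210112678621/29384191144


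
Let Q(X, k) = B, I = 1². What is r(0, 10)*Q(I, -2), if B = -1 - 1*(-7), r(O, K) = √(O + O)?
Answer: 0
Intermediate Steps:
I = 1
r(O, K) = √2*√O (r(O, K) = √(2*O) = √2*√O)
B = 6 (B = -1 + 7 = 6)
Q(X, k) = 6
r(0, 10)*Q(I, -2) = (√2*√0)*6 = (√2*0)*6 = 0*6 = 0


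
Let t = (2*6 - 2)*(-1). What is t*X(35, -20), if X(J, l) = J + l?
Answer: -150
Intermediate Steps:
t = -10 (t = (12 - 2)*(-1) = 10*(-1) = -10)
t*X(35, -20) = -10*(35 - 20) = -10*15 = -150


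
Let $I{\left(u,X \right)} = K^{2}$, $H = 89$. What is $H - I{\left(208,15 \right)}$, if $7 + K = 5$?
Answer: $85$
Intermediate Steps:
$K = -2$ ($K = -7 + 5 = -2$)
$I{\left(u,X \right)} = 4$ ($I{\left(u,X \right)} = \left(-2\right)^{2} = 4$)
$H - I{\left(208,15 \right)} = 89 - 4 = 85$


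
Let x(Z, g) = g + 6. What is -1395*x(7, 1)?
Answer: -9765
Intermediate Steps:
x(Z, g) = 6 + g
-1395*x(7, 1) = -1395*(6 + 1) = -1395*7 = -9765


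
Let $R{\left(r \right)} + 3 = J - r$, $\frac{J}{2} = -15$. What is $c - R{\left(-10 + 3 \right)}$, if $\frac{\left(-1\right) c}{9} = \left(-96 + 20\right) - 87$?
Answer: $1493$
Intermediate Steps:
$J = -30$ ($J = 2 \left(-15\right) = -30$)
$R{\left(r \right)} = -33 - r$ ($R{\left(r \right)} = -3 - \left(30 + r\right) = -33 - r$)
$c = 1467$ ($c = - 9 \left(\left(-96 + 20\right) - 87\right) = - 9 \left(-76 - 87\right) = \left(-9\right) \left(-163\right) = 1467$)
$c - R{\left(-10 + 3 \right)} = 1467 - \left(-33 - \left(-10 + 3\right)\right) = 1467 - \left(-33 - -7\right) = 1467 - \left(-33 + 7\right) = 1467 - -26 = 1467 + 26 = 1493$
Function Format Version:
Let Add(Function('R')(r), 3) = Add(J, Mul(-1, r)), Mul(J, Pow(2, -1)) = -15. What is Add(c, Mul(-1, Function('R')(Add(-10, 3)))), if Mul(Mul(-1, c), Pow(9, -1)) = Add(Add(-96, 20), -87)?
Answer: 1493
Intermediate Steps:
J = -30 (J = Mul(2, -15) = -30)
Function('R')(r) = Add(-33, Mul(-1, r)) (Function('R')(r) = Add(-3, Add(-30, Mul(-1, r))) = Add(-33, Mul(-1, r)))
c = 1467 (c = Mul(-9, Add(Add(-96, 20), -87)) = Mul(-9, Add(-76, -87)) = Mul(-9, -163) = 1467)
Add(c, Mul(-1, Function('R')(Add(-10, 3)))) = Add(1467, Mul(-1, Add(-33, Mul(-1, Add(-10, 3))))) = Add(1467, Mul(-1, Add(-33, Mul(-1, -7)))) = Add(1467, Mul(-1, Add(-33, 7))) = Add(1467, Mul(-1, -26)) = Add(1467, 26) = 1493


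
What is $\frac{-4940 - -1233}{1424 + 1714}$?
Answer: $- \frac{3707}{3138} \approx -1.1813$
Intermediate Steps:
$\frac{-4940 - -1233}{1424 + 1714} = \frac{-4940 + \left(-474 + 1707\right)}{3138} = \left(-4940 + 1233\right) \frac{1}{3138} = \left(-3707\right) \frac{1}{3138} = - \frac{3707}{3138}$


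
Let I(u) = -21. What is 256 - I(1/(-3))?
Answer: 277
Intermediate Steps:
256 - I(1/(-3)) = 256 - 1*(-21) = 256 + 21 = 277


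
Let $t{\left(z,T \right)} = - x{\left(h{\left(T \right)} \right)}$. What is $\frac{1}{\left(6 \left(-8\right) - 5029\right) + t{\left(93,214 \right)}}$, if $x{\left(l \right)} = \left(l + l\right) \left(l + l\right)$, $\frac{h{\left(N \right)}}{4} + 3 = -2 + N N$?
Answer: $- \frac{1}{134196208661} \approx -7.4518 \cdot 10^{-12}$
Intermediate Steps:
$h{\left(N \right)} = -20 + 4 N^{2}$ ($h{\left(N \right)} = -12 + 4 \left(-2 + N N\right) = -12 + 4 \left(-2 + N^{2}\right) = -12 + \left(-8 + 4 N^{2}\right) = -20 + 4 N^{2}$)
$x{\left(l \right)} = 4 l^{2}$ ($x{\left(l \right)} = 2 l 2 l = 4 l^{2}$)
$t{\left(z,T \right)} = - 4 \left(-20 + 4 T^{2}\right)^{2}$
$\frac{1}{\left(6 \left(-8\right) - 5029\right) + t{\left(93,214 \right)}} = \frac{1}{\left(6 \left(-8\right) - 5029\right) - 64 \left(-5 + 214^{2}\right)^{2}} = \frac{1}{\left(-48 - 5029\right) - 64 \left(-5 + 45796\right)^{2}} = \frac{1}{-5077 - 64 \cdot 45791^{2}} = \frac{1}{-5077 - 134196203584} = \frac{1}{-134196208661} = - \frac{1}{134196208661}$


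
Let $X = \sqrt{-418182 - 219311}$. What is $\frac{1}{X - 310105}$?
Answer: $- \frac{310105}{96165748518} - \frac{i \sqrt{637493}}{96165748518} \approx -3.2247 \cdot 10^{-6} - 8.3027 \cdot 10^{-9} i$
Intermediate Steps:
$X = i \sqrt{637493}$ ($X = \sqrt{-637493} = i \sqrt{637493} \approx 798.43 i$)
$\frac{1}{X - 310105} = \frac{1}{i \sqrt{637493} - 310105} = \frac{1}{-310105 + i \sqrt{637493}}$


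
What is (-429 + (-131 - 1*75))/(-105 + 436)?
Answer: -635/331 ≈ -1.9184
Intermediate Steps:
(-429 + (-131 - 1*75))/(-105 + 436) = (-429 + (-131 - 75))/331 = (-429 - 206)*(1/331) = -635*1/331 = -635/331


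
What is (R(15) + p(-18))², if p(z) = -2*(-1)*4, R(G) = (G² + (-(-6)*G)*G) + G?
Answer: 2553604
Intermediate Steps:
R(G) = G + 7*G² (R(G) = (G² + (6*G)*G) + G = (G² + 6*G²) + G = 7*G² + G = G + 7*G²)
p(z) = 8 (p(z) = 2*4 = 8)
(R(15) + p(-18))² = (15*(1 + 7*15) + 8)² = (15*(1 + 105) + 8)² = (15*106 + 8)² = (1590 + 8)² = 1598² = 2553604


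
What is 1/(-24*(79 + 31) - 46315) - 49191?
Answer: -2408145406/48955 ≈ -49191.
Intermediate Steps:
1/(-24*(79 + 31) - 46315) - 49191 = 1/(-24*110 - 46315) - 49191 = 1/(-2640 - 46315) - 49191 = 1/(-48955) - 49191 = -1/48955 - 49191 = -2408145406/48955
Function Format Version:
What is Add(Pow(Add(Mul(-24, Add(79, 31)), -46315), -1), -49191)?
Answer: Rational(-2408145406, 48955) ≈ -49191.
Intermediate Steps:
Add(Pow(Add(Mul(-24, Add(79, 31)), -46315), -1), -49191) = Add(Pow(Add(Mul(-24, 110), -46315), -1), -49191) = Add(Pow(Add(-2640, -46315), -1), -49191) = Add(Pow(-48955, -1), -49191) = Add(Rational(-1, 48955), -49191) = Rational(-2408145406, 48955)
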